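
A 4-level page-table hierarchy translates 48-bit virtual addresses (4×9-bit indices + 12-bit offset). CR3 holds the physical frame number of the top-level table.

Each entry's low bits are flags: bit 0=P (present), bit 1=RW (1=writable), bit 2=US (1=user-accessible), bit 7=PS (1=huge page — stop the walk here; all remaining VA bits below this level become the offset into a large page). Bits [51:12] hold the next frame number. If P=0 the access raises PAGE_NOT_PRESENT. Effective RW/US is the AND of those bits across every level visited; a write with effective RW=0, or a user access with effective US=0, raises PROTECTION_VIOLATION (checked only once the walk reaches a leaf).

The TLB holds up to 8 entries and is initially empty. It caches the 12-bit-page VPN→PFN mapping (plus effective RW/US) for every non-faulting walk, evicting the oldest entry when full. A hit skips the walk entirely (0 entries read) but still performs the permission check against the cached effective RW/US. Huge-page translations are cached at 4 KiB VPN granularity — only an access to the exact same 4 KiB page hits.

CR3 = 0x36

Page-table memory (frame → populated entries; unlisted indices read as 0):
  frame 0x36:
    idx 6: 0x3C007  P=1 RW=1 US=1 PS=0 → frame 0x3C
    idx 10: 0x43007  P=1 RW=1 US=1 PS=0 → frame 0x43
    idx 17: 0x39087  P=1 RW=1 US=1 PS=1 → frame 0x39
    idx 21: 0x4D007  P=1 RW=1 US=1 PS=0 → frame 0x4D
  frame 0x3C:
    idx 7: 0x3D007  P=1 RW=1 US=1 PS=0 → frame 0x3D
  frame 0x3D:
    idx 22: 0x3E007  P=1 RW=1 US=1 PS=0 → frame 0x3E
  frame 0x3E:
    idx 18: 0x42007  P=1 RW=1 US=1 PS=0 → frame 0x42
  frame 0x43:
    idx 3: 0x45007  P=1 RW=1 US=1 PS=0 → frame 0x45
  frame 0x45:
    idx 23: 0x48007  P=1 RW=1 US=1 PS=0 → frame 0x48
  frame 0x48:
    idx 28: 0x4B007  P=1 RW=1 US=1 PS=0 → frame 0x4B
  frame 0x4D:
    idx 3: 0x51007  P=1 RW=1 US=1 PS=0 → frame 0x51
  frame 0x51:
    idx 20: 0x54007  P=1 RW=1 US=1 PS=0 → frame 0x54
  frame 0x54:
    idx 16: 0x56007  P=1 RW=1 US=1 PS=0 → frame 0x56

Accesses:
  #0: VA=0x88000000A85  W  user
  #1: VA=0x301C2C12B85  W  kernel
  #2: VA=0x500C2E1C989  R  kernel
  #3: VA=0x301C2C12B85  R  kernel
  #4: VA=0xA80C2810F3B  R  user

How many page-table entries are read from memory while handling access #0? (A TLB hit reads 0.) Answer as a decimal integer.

Trace:
#0 VA=0x88000000A85 (w,user):
  [0] read 0x36 idx=17: raw=0x39087 flags P=1 W=1 U=1 S=1
  ⇒ phys 0x39A85 (huge @L0)  [1 reads]
#1 VA=0x301C2C12B85 (w,kernel):
  [0] read 0x36 idx=6: raw=0x3C007 flags P=1 W=1 U=1 S=0
  [1] read 0x3C idx=7: raw=0x3D007 flags P=1 W=1 U=1 S=0
  [2] read 0x3D idx=22: raw=0x3E007 flags P=1 W=1 U=1 S=0
  [3] read 0x3E idx=18: raw=0x42007 flags P=1 W=1 U=1 S=0
  ⇒ phys 0x42B85  [4 reads]
#2 VA=0x500C2E1C989 (r,kernel):
  [0] read 0x36 idx=10: raw=0x43007 flags P=1 W=1 U=1 S=0
  [1] read 0x43 idx=3: raw=0x45007 flags P=1 W=1 U=1 S=0
  [2] read 0x45 idx=23: raw=0x48007 flags P=1 W=1 U=1 S=0
  [3] read 0x48 idx=28: raw=0x4B007 flags P=1 W=1 U=1 S=0
  ⇒ phys 0x4B989  [4 reads]
#3 VA=0x301C2C12B85 (r,kernel):
  TLB hit vpn=0x301C2C12 → PA=0x42B85
#4 VA=0xA80C2810F3B (r,user):
  [0] read 0x36 idx=21: raw=0x4D007 flags P=1 W=1 U=1 S=0
  [1] read 0x4D idx=3: raw=0x51007 flags P=1 W=1 U=1 S=0
  [2] read 0x51 idx=20: raw=0x54007 flags P=1 W=1 U=1 S=0
  [3] read 0x54 idx=16: raw=0x56007 flags P=1 W=1 U=1 S=0
  ⇒ phys 0x56F3B  [4 reads]

Entries read for #0: 1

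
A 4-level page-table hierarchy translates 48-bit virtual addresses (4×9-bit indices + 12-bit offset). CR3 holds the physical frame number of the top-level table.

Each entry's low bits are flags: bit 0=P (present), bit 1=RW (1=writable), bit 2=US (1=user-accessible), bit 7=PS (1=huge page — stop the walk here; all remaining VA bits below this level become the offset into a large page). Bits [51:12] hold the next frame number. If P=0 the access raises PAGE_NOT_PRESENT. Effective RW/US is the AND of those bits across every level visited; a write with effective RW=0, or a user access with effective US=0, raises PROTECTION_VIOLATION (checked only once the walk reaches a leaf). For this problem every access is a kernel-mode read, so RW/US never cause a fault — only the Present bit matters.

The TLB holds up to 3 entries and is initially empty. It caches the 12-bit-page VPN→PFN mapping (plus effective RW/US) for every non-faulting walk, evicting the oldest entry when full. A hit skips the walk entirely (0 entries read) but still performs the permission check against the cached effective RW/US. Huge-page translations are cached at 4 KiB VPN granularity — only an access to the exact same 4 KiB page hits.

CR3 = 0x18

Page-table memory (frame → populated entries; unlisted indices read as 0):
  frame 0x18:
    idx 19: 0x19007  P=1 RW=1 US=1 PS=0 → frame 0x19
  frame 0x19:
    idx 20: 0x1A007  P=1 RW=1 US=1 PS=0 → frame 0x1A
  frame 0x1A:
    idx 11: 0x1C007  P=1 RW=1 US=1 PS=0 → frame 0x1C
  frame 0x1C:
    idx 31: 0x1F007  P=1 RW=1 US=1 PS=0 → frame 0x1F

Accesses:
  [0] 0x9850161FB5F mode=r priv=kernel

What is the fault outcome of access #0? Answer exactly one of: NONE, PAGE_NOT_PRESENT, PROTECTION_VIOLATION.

Walk each access:
#0 VA=0x9850161FB5F (r,kernel):
  L0 @0x18[19] → 0x19007  P=1,RW=1,US=1,PS=0
  L1 @0x19[20] → 0x1A007  P=1,RW=1,US=1,PS=0
  L2 @0x1A[11] → 0x1C007  P=1,RW=1,US=1,PS=0
  L3 @0x1C[31] → 0x1F007  P=1,RW=1,US=1,PS=0
  ✓ 0x1FB5F  — 4 lookups

Access #0 fault: NONE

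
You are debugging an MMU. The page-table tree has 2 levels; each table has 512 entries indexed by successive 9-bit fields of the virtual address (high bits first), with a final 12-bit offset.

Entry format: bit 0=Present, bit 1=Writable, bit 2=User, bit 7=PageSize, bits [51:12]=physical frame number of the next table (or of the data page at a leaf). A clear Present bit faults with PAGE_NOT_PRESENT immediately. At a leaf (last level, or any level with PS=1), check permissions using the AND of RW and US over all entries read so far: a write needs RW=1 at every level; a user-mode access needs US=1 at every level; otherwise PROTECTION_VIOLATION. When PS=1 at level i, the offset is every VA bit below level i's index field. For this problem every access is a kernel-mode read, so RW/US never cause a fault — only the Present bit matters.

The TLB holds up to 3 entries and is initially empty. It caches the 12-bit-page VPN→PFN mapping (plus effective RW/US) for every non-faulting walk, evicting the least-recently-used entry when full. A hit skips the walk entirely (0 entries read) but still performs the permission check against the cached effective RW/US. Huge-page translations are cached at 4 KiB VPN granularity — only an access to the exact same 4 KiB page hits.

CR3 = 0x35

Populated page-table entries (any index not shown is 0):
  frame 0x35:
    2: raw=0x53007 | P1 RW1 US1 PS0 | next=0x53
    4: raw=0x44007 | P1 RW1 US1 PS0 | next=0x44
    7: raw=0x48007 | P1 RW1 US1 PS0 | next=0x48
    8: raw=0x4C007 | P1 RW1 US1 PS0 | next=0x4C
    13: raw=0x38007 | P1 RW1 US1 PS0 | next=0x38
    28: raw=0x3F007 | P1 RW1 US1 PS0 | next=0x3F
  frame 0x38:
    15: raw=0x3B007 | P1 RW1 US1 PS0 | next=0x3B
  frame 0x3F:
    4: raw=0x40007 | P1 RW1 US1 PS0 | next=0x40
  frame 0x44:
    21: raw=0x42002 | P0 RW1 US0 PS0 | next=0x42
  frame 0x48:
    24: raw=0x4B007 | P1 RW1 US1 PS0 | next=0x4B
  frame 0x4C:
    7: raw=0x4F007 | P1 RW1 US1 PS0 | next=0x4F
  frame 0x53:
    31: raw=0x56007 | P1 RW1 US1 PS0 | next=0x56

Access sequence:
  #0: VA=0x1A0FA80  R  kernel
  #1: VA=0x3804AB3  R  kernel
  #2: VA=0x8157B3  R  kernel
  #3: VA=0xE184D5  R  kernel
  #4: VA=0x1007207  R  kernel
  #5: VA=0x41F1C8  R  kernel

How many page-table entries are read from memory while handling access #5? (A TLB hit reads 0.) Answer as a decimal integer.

Per-access translation:
#0 VA=0x1A0FA80 (r,kernel):
  lvl0: tbl 0x35, slot 13 ⇒ 0x38007 (P1/RW1/US1/PS0)
  lvl1: tbl 0x38, slot 15 ⇒ 0x3B007 (P1/RW1/US1/PS0)
  ✓ 0x3BA80  — 2 lookups
#1 VA=0x3804AB3 (r,kernel):
  lvl0: tbl 0x35, slot 28 ⇒ 0x3F007 (P1/RW1/US1/PS0)
  lvl1: tbl 0x3F, slot 4 ⇒ 0x40007 (P1/RW1/US1/PS0)
  ✓ 0x40AB3  — 2 lookups
#2 VA=0x8157B3 (r,kernel):
  lvl0: tbl 0x35, slot 4 ⇒ 0x44007 (P1/RW1/US1/PS0)
  lvl1: tbl 0x44, slot 21 ⇒ 0x42002 (P0/RW1/US0/PS0)
  → PAGE_NOT_PRESENT  (2 entries read)
#3 VA=0xE184D5 (r,kernel):
  lvl0: tbl 0x35, slot 7 ⇒ 0x48007 (P1/RW1/US1/PS0)
  lvl1: tbl 0x48, slot 24 ⇒ 0x4B007 (P1/RW1/US1/PS0)
  ✓ 0x4B4D5  — 2 lookups
#4 VA=0x1007207 (r,kernel):
  lvl0: tbl 0x35, slot 8 ⇒ 0x4C007 (P1/RW1/US1/PS0)
  lvl1: tbl 0x4C, slot 7 ⇒ 0x4F007 (P1/RW1/US1/PS0)
  ✓ 0x4F207  — 2 lookups
#5 VA=0x41F1C8 (r,kernel):
  lvl0: tbl 0x35, slot 2 ⇒ 0x53007 (P1/RW1/US1/PS0)
  lvl1: tbl 0x53, slot 31 ⇒ 0x56007 (P1/RW1/US1/PS0)
  ✓ 0x561C8  — 2 lookups

Entries read for #5: 2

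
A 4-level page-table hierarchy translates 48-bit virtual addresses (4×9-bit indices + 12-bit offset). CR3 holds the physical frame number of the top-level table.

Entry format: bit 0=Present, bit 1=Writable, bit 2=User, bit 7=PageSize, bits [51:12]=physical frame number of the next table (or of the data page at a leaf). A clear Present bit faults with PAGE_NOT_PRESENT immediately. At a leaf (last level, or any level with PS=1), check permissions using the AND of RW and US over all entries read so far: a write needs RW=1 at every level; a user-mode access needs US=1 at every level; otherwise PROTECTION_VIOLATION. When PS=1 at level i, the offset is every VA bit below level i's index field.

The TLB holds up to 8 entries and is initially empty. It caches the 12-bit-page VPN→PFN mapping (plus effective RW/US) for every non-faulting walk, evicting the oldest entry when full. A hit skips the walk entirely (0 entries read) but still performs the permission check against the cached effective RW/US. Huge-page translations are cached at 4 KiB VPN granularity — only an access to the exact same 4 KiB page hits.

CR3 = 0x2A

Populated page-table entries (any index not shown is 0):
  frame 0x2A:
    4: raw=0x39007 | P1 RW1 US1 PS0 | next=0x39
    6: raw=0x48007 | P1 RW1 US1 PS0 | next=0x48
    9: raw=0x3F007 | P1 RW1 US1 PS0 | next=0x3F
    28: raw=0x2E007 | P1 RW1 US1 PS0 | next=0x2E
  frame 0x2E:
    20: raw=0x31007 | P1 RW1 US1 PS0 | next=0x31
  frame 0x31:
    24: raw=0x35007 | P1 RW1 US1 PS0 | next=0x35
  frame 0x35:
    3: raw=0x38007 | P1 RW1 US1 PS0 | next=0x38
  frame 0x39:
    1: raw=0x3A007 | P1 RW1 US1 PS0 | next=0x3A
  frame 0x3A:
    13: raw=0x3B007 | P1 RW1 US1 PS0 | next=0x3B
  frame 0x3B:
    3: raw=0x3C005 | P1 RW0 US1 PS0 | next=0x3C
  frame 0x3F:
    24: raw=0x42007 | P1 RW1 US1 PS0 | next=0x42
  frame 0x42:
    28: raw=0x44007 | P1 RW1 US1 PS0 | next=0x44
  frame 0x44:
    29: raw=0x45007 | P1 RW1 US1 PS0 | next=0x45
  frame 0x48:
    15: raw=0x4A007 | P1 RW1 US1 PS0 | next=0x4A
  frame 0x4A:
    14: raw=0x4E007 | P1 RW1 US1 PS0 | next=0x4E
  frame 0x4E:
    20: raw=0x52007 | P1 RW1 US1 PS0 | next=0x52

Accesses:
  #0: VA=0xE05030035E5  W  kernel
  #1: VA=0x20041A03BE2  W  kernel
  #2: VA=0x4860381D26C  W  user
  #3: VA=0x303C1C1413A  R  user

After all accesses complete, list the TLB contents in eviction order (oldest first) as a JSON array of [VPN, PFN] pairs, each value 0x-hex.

Walk each access:
#0 VA=0xE05030035E5 (w,kernel):
  [0] read 0x2A idx=28: raw=0x2E007 flags P=1 W=1 U=1 S=0
  [1] read 0x2E idx=20: raw=0x31007 flags P=1 W=1 U=1 S=0
  [2] read 0x31 idx=24: raw=0x35007 flags P=1 W=1 U=1 S=0
  [3] read 0x35 idx=3: raw=0x38007 flags P=1 W=1 U=1 S=0
  ⇒ phys 0x385E5  [4 reads]
#1 VA=0x20041A03BE2 (w,kernel):
  [0] read 0x2A idx=4: raw=0x39007 flags P=1 W=1 U=1 S=0
  [1] read 0x39 idx=1: raw=0x3A007 flags P=1 W=1 U=1 S=0
  [2] read 0x3A idx=13: raw=0x3B007 flags P=1 W=1 U=1 S=0
  [3] read 0x3B idx=3: raw=0x3C005 flags P=1 W=0 U=1 S=0
  ✗ PROTECTION_VIOLATION  [4 reads]
#2 VA=0x4860381D26C (w,user):
  [0] read 0x2A idx=9: raw=0x3F007 flags P=1 W=1 U=1 S=0
  [1] read 0x3F idx=24: raw=0x42007 flags P=1 W=1 U=1 S=0
  [2] read 0x42 idx=28: raw=0x44007 flags P=1 W=1 U=1 S=0
  [3] read 0x44 idx=29: raw=0x45007 flags P=1 W=1 U=1 S=0
  ⇒ phys 0x4526C  [4 reads]
#3 VA=0x303C1C1413A (r,user):
  [0] read 0x2A idx=6: raw=0x48007 flags P=1 W=1 U=1 S=0
  [1] read 0x48 idx=15: raw=0x4A007 flags P=1 W=1 U=1 S=0
  [2] read 0x4A idx=14: raw=0x4E007 flags P=1 W=1 U=1 S=0
  [3] read 0x4E idx=20: raw=0x52007 flags P=1 W=1 U=1 S=0
  ⇒ phys 0x5213A  [4 reads]

TLB: [["0xE0503003", "0x38"], ["0x4860381D", "0x45"], ["0x303C1C14", "0x52"]]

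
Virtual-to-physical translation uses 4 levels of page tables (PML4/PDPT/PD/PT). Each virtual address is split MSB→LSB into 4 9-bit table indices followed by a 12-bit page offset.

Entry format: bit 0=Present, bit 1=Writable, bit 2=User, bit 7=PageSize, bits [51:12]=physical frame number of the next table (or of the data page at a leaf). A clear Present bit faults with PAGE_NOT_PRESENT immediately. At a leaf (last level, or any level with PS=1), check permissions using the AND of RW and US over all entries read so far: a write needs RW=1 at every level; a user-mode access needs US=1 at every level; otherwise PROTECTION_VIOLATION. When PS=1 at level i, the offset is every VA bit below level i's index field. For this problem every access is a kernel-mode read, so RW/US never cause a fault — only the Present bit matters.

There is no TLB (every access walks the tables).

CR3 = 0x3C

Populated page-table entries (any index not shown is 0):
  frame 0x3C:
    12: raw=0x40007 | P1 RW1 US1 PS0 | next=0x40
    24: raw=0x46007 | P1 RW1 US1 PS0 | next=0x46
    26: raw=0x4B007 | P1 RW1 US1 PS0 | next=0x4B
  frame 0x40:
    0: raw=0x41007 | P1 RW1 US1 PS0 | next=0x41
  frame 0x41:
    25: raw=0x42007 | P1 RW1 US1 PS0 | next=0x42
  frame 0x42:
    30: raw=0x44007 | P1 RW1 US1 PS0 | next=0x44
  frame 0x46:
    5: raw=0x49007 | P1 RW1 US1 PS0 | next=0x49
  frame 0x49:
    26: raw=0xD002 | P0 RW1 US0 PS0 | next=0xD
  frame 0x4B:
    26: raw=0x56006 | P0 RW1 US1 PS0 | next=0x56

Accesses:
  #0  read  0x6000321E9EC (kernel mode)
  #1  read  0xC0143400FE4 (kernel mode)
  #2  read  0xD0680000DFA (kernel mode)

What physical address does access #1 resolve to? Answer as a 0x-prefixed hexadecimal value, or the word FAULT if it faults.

Walk each access:
#0 VA=0x6000321E9EC (r,kernel):
  [0] read 0x3C idx=12: raw=0x40007 flags P=1 W=1 U=1 S=0
  [1] read 0x40 idx=0: raw=0x41007 flags P=1 W=1 U=1 S=0
  [2] read 0x41 idx=25: raw=0x42007 flags P=1 W=1 U=1 S=0
  [3] read 0x42 idx=30: raw=0x44007 flags P=1 W=1 U=1 S=0
  → PA=0x449EC  (4 entries read)
#1 VA=0xC0143400FE4 (r,kernel):
  [0] read 0x3C idx=24: raw=0x46007 flags P=1 W=1 U=1 S=0
  [1] read 0x46 idx=5: raw=0x49007 flags P=1 W=1 U=1 S=0
  [2] read 0x49 idx=26: raw=0xD002 flags P=0 W=1 U=0 S=0
  → PAGE_NOT_PRESENT  (3 entries read)
#2 VA=0xD0680000DFA (r,kernel):
  [0] read 0x3C idx=26: raw=0x4B007 flags P=1 W=1 U=1 S=0
  [1] read 0x4B idx=26: raw=0x56006 flags P=0 W=1 U=1 S=0
  → PAGE_NOT_PRESENT  (2 entries read)

Access #1 PA: FAULT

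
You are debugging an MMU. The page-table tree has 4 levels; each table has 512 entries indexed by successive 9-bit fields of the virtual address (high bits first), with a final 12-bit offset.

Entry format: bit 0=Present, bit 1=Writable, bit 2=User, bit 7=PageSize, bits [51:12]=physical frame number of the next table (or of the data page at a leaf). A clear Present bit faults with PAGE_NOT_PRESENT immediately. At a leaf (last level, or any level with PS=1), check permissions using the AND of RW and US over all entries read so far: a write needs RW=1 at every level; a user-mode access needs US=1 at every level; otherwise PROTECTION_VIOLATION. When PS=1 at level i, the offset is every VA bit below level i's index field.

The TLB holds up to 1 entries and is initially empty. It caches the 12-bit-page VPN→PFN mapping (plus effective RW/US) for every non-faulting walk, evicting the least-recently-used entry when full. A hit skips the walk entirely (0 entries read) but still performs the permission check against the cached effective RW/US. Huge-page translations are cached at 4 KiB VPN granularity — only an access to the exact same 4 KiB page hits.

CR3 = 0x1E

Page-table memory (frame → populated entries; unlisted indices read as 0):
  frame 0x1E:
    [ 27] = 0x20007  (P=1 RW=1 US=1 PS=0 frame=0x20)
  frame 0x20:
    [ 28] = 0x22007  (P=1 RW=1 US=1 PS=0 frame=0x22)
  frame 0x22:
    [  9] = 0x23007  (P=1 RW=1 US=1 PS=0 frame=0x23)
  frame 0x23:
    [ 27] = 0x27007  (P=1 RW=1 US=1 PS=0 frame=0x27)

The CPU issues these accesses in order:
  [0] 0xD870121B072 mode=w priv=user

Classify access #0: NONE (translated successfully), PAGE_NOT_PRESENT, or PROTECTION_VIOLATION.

Walk each access:
#0 VA=0xD870121B072 (w,user):
  L0: frame=0x1E idx=27 entry=0x20007 [P=1 RW=1 US=1 PS=0]
  L1: frame=0x20 idx=28 entry=0x22007 [P=1 RW=1 US=1 PS=0]
  L2: frame=0x22 idx=9 entry=0x23007 [P=1 RW=1 US=1 PS=0]
  L3: frame=0x23 idx=27 entry=0x27007 [P=1 RW=1 US=1 PS=0]
  ✓ 0x27072  — 4 lookups

Access #0 fault: NONE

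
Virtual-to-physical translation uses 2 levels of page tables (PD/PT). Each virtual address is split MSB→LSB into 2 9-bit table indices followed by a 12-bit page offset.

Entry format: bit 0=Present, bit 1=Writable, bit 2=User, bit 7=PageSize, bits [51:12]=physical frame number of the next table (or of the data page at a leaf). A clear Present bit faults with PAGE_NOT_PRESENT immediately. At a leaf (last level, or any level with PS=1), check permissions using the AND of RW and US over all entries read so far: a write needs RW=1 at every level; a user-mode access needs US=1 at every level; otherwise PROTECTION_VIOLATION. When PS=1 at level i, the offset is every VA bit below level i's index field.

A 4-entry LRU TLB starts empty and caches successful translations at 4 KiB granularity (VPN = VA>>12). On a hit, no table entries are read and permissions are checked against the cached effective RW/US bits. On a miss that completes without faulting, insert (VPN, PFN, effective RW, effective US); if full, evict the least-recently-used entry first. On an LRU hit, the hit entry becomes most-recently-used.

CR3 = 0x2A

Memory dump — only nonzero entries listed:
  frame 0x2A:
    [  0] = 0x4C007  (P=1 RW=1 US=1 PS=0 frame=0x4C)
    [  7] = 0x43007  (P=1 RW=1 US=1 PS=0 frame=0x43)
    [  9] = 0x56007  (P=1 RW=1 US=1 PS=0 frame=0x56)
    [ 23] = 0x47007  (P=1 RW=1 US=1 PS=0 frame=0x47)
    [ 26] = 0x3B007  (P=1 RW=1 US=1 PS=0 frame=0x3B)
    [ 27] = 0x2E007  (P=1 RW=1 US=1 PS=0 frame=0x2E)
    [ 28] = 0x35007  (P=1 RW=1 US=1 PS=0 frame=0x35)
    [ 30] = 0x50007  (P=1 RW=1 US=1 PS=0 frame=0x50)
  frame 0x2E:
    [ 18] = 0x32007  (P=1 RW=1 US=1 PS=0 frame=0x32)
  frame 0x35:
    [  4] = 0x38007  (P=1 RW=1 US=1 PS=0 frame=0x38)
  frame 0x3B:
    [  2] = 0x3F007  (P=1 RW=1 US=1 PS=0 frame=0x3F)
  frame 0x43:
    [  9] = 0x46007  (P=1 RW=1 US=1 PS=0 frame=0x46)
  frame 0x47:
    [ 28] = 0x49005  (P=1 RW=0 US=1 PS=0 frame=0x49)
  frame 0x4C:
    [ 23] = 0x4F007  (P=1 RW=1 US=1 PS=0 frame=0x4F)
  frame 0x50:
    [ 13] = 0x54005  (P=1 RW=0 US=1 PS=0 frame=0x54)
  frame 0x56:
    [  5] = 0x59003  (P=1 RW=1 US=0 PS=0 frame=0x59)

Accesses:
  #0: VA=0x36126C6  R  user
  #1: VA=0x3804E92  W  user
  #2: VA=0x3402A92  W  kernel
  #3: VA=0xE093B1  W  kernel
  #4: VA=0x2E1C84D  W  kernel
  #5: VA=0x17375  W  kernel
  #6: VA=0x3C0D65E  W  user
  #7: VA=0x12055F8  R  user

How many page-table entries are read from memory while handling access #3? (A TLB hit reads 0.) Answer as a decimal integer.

Trace:
#0 VA=0x36126C6 (r,user):
  [0] read 0x2A idx=27: raw=0x2E007 flags P=1 W=1 U=1 S=0
  [1] read 0x2E idx=18: raw=0x32007 flags P=1 W=1 U=1 S=0
  ⇒ phys 0x326C6  [2 reads]
#1 VA=0x3804E92 (w,user):
  [0] read 0x2A idx=28: raw=0x35007 flags P=1 W=1 U=1 S=0
  [1] read 0x35 idx=4: raw=0x38007 flags P=1 W=1 U=1 S=0
  ⇒ phys 0x38E92  [2 reads]
#2 VA=0x3402A92 (w,kernel):
  [0] read 0x2A idx=26: raw=0x3B007 flags P=1 W=1 U=1 S=0
  [1] read 0x3B idx=2: raw=0x3F007 flags P=1 W=1 U=1 S=0
  ⇒ phys 0x3FA92  [2 reads]
#3 VA=0xE093B1 (w,kernel):
  [0] read 0x2A idx=7: raw=0x43007 flags P=1 W=1 U=1 S=0
  [1] read 0x43 idx=9: raw=0x46007 flags P=1 W=1 U=1 S=0
  ⇒ phys 0x463B1  [2 reads]
#4 VA=0x2E1C84D (w,kernel):
  [0] read 0x2A idx=23: raw=0x47007 flags P=1 W=1 U=1 S=0
  [1] read 0x47 idx=28: raw=0x49005 flags P=1 W=0 U=1 S=0
  → PROTECTION_VIOLATION  (2 entries read)
#5 VA=0x17375 (w,kernel):
  [0] read 0x2A idx=0: raw=0x4C007 flags P=1 W=1 U=1 S=0
  [1] read 0x4C idx=23: raw=0x4F007 flags P=1 W=1 U=1 S=0
  ⇒ phys 0x4F375  [2 reads]
#6 VA=0x3C0D65E (w,user):
  [0] read 0x2A idx=30: raw=0x50007 flags P=1 W=1 U=1 S=0
  [1] read 0x50 idx=13: raw=0x54005 flags P=1 W=0 U=1 S=0
  → PROTECTION_VIOLATION  (2 entries read)
#7 VA=0x12055F8 (r,user):
  [0] read 0x2A idx=9: raw=0x56007 flags P=1 W=1 U=1 S=0
  [1] read 0x56 idx=5: raw=0x59003 flags P=1 W=1 U=0 S=0
  → PROTECTION_VIOLATION  (2 entries read)

Entries read for #3: 2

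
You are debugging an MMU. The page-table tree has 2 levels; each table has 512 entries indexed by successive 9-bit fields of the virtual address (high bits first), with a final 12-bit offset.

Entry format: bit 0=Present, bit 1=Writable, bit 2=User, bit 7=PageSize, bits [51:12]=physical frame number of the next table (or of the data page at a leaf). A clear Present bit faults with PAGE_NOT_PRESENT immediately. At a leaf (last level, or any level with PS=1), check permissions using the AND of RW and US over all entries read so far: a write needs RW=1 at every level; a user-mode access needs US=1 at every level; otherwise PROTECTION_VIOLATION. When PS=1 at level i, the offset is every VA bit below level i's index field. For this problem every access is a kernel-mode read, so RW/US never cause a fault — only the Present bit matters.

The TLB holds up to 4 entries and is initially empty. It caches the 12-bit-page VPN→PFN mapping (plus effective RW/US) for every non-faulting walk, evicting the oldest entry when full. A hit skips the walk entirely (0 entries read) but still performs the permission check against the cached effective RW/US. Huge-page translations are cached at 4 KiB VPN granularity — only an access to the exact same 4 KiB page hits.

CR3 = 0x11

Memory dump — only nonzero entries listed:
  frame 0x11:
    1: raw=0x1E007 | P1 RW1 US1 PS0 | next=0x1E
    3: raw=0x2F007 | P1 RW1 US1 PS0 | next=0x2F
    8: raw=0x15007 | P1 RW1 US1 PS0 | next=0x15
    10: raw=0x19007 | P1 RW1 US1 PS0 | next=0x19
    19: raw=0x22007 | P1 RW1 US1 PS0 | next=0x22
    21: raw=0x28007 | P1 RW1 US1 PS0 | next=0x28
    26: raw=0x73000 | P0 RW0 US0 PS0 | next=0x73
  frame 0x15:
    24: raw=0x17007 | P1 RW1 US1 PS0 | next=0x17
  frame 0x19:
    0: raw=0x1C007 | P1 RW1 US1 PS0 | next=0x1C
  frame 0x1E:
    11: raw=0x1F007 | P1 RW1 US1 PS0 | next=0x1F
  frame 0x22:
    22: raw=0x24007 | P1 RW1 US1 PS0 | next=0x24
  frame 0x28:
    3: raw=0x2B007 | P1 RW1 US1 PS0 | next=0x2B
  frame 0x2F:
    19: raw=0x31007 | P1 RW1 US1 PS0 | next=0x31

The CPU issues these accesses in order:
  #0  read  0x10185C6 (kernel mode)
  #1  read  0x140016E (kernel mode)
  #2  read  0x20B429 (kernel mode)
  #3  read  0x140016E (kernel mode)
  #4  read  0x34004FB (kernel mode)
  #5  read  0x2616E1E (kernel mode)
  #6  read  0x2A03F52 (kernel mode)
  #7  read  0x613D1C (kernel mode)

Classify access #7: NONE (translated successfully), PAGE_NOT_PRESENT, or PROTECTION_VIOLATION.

Walk each access:
#0 VA=0x10185C6 (r,kernel):
  L0 @0x11[8] → 0x15007  P=1,RW=1,US=1,PS=0
  L1 @0x15[24] → 0x17007  P=1,RW=1,US=1,PS=0
  → PA=0x175C6  (2 entries read)
#1 VA=0x140016E (r,kernel):
  L0 @0x11[10] → 0x19007  P=1,RW=1,US=1,PS=0
  L1 @0x19[0] → 0x1C007  P=1,RW=1,US=1,PS=0
  → PA=0x1C16E  (2 entries read)
#2 VA=0x20B429 (r,kernel):
  L0 @0x11[1] → 0x1E007  P=1,RW=1,US=1,PS=0
  L1 @0x1E[11] → 0x1F007  P=1,RW=1,US=1,PS=0
  → PA=0x1F429  (2 entries read)
#3 VA=0x140016E (r,kernel):
  TLB hit vpn=0x1400 → PA=0x1C16E
#4 VA=0x34004FB (r,kernel):
  L0 @0x11[26] → 0x73000  P=0,RW=0,US=0,PS=0
  ⇒ fault: PAGE_NOT_PRESENT  — 1 lookups
#5 VA=0x2616E1E (r,kernel):
  L0 @0x11[19] → 0x22007  P=1,RW=1,US=1,PS=0
  L1 @0x22[22] → 0x24007  P=1,RW=1,US=1,PS=0
  → PA=0x24E1E  (2 entries read)
#6 VA=0x2A03F52 (r,kernel):
  L0 @0x11[21] → 0x28007  P=1,RW=1,US=1,PS=0
  L1 @0x28[3] → 0x2B007  P=1,RW=1,US=1,PS=0
  → PA=0x2BF52  (2 entries read)
#7 VA=0x613D1C (r,kernel):
  L0 @0x11[3] → 0x2F007  P=1,RW=1,US=1,PS=0
  L1 @0x2F[19] → 0x31007  P=1,RW=1,US=1,PS=0
  → PA=0x31D1C  (2 entries read)

Access #7 fault: NONE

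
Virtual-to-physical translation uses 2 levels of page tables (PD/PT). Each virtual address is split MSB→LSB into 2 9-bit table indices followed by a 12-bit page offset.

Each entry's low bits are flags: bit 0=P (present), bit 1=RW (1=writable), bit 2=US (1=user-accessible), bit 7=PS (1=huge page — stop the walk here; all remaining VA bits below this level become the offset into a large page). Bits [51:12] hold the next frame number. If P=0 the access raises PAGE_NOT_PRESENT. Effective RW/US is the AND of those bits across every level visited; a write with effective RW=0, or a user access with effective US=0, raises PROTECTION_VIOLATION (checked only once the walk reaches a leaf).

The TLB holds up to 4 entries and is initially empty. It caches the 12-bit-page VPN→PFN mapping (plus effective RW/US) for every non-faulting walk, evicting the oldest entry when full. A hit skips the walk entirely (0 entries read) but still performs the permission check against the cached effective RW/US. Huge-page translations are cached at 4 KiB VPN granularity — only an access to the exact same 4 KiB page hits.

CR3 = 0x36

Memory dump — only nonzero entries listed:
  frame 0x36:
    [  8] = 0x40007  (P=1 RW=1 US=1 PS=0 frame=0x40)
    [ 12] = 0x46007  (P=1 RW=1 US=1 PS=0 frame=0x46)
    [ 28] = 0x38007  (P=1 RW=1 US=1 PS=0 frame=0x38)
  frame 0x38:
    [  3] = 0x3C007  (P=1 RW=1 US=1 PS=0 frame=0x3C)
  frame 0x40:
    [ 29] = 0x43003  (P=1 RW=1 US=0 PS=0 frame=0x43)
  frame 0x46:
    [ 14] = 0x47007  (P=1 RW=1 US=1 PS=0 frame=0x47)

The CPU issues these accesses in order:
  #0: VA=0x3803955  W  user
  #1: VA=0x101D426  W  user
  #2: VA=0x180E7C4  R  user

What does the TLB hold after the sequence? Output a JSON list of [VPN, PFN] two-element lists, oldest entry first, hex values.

Trace:
#0 VA=0x3803955 (w,user):
  L0: frame=0x36 idx=28 entry=0x38007 [P=1 RW=1 US=1 PS=0]
  L1: frame=0x38 idx=3 entry=0x3C007 [P=1 RW=1 US=1 PS=0]
  ⇒ phys 0x3C955  [2 reads]
#1 VA=0x101D426 (w,user):
  L0: frame=0x36 idx=8 entry=0x40007 [P=1 RW=1 US=1 PS=0]
  L1: frame=0x40 idx=29 entry=0x43003 [P=1 RW=1 US=0 PS=0]
  ⇒ fault: PROTECTION_VIOLATION  — 2 lookups
#2 VA=0x180E7C4 (r,user):
  L0: frame=0x36 idx=12 entry=0x46007 [P=1 RW=1 US=1 PS=0]
  L1: frame=0x46 idx=14 entry=0x47007 [P=1 RW=1 US=1 PS=0]
  ⇒ phys 0x477C4  [2 reads]

TLB: [["0x3803", "0x3C"], ["0x180E", "0x47"]]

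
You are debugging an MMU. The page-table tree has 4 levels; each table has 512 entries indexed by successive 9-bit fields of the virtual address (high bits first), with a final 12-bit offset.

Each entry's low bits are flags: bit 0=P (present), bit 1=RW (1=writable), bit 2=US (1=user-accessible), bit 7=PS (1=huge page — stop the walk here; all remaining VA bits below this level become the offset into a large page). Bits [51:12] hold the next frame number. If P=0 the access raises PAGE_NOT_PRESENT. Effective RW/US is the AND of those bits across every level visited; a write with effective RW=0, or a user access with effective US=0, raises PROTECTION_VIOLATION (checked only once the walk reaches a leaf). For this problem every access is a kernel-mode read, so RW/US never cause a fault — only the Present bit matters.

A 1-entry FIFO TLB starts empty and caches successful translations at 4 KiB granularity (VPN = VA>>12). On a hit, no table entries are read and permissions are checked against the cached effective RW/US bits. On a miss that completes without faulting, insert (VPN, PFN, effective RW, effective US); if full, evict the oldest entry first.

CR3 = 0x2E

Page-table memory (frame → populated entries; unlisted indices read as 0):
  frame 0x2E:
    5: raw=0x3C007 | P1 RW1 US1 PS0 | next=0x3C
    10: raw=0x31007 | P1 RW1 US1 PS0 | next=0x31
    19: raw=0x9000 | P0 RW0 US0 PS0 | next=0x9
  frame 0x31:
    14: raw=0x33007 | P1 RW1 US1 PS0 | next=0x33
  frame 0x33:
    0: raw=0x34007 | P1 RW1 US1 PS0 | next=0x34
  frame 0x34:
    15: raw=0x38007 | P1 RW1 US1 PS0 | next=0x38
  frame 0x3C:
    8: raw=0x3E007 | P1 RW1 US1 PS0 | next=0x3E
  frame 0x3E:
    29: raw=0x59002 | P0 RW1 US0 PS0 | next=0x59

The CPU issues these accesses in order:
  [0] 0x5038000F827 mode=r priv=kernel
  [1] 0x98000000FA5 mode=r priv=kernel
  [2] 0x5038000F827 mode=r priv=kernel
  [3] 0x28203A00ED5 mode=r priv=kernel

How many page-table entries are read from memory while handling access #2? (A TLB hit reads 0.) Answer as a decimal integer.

Trace:
#0 VA=0x5038000F827 (r,kernel):
  lvl0: tbl 0x2E, slot 10 ⇒ 0x31007 (P1/RW1/US1/PS0)
  lvl1: tbl 0x31, slot 14 ⇒ 0x33007 (P1/RW1/US1/PS0)
  lvl2: tbl 0x33, slot 0 ⇒ 0x34007 (P1/RW1/US1/PS0)
  lvl3: tbl 0x34, slot 15 ⇒ 0x38007 (P1/RW1/US1/PS0)
  ✓ 0x38827  — 4 lookups
#1 VA=0x98000000FA5 (r,kernel):
  lvl0: tbl 0x2E, slot 19 ⇒ 0x9000 (P0/RW0/US0/PS0)
  ⇒ fault: PAGE_NOT_PRESENT  — 1 lookups
#2 VA=0x5038000F827 (r,kernel):
  TLB hit vpn=0x5038000F → PA=0x38827
#3 VA=0x28203A00ED5 (r,kernel):
  lvl0: tbl 0x2E, slot 5 ⇒ 0x3C007 (P1/RW1/US1/PS0)
  lvl1: tbl 0x3C, slot 8 ⇒ 0x3E007 (P1/RW1/US1/PS0)
  lvl2: tbl 0x3E, slot 29 ⇒ 0x59002 (P0/RW1/US0/PS0)
  ⇒ fault: PAGE_NOT_PRESENT  — 3 lookups

Entries read for #2: 0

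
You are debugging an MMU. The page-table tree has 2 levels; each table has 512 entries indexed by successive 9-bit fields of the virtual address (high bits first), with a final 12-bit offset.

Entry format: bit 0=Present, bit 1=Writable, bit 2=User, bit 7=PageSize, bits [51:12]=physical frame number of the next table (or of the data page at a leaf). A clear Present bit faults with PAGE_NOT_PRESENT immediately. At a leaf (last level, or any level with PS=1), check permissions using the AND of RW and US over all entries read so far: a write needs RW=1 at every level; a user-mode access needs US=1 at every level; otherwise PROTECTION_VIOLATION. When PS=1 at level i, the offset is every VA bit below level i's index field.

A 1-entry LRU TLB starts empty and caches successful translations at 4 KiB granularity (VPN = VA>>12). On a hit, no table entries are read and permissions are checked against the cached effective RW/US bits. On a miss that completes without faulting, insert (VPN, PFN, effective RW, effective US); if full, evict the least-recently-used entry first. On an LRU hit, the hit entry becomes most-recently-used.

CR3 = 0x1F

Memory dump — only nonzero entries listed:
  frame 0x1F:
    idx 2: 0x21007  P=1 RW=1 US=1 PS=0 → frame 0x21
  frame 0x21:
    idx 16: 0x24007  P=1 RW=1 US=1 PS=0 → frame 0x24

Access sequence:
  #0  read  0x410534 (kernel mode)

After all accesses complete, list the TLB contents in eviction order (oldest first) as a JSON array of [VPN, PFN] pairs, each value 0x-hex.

Walk each access:
#0 VA=0x410534 (r,kernel):
  [0] read 0x1F idx=2: raw=0x21007 flags P=1 W=1 U=1 S=0
  [1] read 0x21 idx=16: raw=0x24007 flags P=1 W=1 U=1 S=0
  ✓ 0x24534  — 2 lookups

TLB: [["0x410", "0x24"]]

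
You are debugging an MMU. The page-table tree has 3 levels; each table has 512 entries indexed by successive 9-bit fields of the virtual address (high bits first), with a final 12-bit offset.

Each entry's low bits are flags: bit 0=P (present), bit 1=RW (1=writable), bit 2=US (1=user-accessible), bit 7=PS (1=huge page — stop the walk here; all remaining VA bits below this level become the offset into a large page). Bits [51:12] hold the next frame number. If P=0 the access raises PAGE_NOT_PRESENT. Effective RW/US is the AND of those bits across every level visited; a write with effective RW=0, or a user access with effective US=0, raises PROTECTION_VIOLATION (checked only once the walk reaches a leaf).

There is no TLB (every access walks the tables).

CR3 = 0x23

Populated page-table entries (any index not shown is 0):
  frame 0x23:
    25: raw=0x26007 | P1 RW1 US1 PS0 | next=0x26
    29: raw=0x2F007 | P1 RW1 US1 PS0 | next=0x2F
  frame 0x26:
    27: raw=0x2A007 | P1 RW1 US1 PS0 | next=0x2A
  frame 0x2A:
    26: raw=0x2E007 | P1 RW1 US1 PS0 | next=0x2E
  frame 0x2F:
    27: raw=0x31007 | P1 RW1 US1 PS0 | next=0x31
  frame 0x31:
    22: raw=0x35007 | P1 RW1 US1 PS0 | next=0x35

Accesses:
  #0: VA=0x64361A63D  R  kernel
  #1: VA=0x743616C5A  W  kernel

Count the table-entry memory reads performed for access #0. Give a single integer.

Trace:
#0 VA=0x64361A63D (r,kernel):
  lvl0: tbl 0x23, slot 25 ⇒ 0x26007 (P1/RW1/US1/PS0)
  lvl1: tbl 0x26, slot 27 ⇒ 0x2A007 (P1/RW1/US1/PS0)
  lvl2: tbl 0x2A, slot 26 ⇒ 0x2E007 (P1/RW1/US1/PS0)
  ⇒ phys 0x2E63D  [3 reads]
#1 VA=0x743616C5A (w,kernel):
  lvl0: tbl 0x23, slot 29 ⇒ 0x2F007 (P1/RW1/US1/PS0)
  lvl1: tbl 0x2F, slot 27 ⇒ 0x31007 (P1/RW1/US1/PS0)
  lvl2: tbl 0x31, slot 22 ⇒ 0x35007 (P1/RW1/US1/PS0)
  ⇒ phys 0x35C5A  [3 reads]

Entries read for #0: 3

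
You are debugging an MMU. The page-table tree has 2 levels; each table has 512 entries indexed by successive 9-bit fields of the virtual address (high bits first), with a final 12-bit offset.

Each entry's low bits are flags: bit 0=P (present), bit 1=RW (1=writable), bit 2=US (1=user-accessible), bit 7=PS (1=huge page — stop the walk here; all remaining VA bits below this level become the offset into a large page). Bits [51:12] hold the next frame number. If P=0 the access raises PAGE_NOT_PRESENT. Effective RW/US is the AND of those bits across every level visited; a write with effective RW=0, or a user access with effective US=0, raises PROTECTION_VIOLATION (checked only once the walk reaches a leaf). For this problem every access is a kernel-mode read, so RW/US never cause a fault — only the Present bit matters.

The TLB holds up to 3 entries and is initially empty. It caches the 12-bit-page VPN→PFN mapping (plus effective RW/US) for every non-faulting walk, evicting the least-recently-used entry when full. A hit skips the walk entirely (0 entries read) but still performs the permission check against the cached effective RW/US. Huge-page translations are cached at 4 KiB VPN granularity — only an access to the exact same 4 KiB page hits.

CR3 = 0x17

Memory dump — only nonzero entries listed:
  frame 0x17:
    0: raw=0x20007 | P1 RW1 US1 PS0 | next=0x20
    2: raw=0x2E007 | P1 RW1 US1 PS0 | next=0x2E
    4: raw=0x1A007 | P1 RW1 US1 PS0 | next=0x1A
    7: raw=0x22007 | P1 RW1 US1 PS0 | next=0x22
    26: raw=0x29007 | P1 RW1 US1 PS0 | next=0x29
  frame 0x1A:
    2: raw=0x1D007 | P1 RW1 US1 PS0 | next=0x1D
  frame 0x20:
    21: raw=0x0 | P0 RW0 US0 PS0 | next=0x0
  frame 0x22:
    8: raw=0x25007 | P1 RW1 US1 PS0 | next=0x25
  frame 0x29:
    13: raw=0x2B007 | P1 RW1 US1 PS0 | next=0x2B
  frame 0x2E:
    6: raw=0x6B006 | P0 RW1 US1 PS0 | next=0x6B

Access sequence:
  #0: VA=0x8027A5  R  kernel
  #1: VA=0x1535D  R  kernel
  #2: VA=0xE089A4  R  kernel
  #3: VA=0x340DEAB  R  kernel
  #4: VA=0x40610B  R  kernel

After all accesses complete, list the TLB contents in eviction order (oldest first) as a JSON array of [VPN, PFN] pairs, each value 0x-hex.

Trace:
#0 VA=0x8027A5 (r,kernel):
  [0] read 0x17 idx=4: raw=0x1A007 flags P=1 W=1 U=1 S=0
  [1] read 0x1A idx=2: raw=0x1D007 flags P=1 W=1 U=1 S=0
  ⇒ phys 0x1D7A5  [2 reads]
#1 VA=0x1535D (r,kernel):
  [0] read 0x17 idx=0: raw=0x20007 flags P=1 W=1 U=1 S=0
  [1] read 0x20 idx=21: raw=0x0 flags P=0 W=0 U=0 S=0
  ⇒ fault: PAGE_NOT_PRESENT  — 2 lookups
#2 VA=0xE089A4 (r,kernel):
  [0] read 0x17 idx=7: raw=0x22007 flags P=1 W=1 U=1 S=0
  [1] read 0x22 idx=8: raw=0x25007 flags P=1 W=1 U=1 S=0
  ⇒ phys 0x259A4  [2 reads]
#3 VA=0x340DEAB (r,kernel):
  [0] read 0x17 idx=26: raw=0x29007 flags P=1 W=1 U=1 S=0
  [1] read 0x29 idx=13: raw=0x2B007 flags P=1 W=1 U=1 S=0
  ⇒ phys 0x2BEAB  [2 reads]
#4 VA=0x40610B (r,kernel):
  [0] read 0x17 idx=2: raw=0x2E007 flags P=1 W=1 U=1 S=0
  [1] read 0x2E idx=6: raw=0x6B006 flags P=0 W=1 U=1 S=0
  ⇒ fault: PAGE_NOT_PRESENT  — 2 lookups

TLB: [["0x802", "0x1D"], ["0xE08", "0x25"], ["0x340D", "0x2B"]]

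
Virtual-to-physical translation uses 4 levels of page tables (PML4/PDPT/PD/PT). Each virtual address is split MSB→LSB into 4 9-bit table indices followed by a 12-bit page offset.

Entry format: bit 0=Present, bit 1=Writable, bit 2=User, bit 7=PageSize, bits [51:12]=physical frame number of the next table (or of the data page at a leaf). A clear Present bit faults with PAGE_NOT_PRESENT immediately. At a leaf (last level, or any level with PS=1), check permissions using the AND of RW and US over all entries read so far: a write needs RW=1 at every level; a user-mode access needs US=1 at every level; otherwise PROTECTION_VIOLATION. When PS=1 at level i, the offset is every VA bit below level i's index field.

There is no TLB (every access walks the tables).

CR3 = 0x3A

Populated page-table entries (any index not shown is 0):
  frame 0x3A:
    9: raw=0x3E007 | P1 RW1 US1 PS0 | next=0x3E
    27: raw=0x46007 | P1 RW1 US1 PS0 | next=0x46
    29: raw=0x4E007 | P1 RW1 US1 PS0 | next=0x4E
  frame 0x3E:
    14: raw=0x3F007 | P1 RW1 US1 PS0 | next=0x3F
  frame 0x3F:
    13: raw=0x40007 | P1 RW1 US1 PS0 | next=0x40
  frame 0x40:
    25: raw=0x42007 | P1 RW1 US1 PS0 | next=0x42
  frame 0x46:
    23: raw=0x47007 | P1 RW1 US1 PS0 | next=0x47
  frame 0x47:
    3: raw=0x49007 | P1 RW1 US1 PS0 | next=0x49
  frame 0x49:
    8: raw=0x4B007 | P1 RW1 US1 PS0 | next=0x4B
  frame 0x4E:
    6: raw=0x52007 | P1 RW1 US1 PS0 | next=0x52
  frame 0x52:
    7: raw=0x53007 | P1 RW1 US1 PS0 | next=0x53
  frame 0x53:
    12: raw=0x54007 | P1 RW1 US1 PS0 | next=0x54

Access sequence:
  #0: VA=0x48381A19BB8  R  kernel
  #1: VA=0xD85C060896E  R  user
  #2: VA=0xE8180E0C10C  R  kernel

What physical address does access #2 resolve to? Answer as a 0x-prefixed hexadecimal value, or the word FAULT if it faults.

Per-access translation:
#0 VA=0x48381A19BB8 (r,kernel):
  [0] read 0x3A idx=9: raw=0x3E007 flags P=1 W=1 U=1 S=0
  [1] read 0x3E idx=14: raw=0x3F007 flags P=1 W=1 U=1 S=0
  [2] read 0x3F idx=13: raw=0x40007 flags P=1 W=1 U=1 S=0
  [3] read 0x40 idx=25: raw=0x42007 flags P=1 W=1 U=1 S=0
  → PA=0x42BB8  (4 entries read)
#1 VA=0xD85C060896E (r,user):
  [0] read 0x3A idx=27: raw=0x46007 flags P=1 W=1 U=1 S=0
  [1] read 0x46 idx=23: raw=0x47007 flags P=1 W=1 U=1 S=0
  [2] read 0x47 idx=3: raw=0x49007 flags P=1 W=1 U=1 S=0
  [3] read 0x49 idx=8: raw=0x4B007 flags P=1 W=1 U=1 S=0
  → PA=0x4B96E  (4 entries read)
#2 VA=0xE8180E0C10C (r,kernel):
  [0] read 0x3A idx=29: raw=0x4E007 flags P=1 W=1 U=1 S=0
  [1] read 0x4E idx=6: raw=0x52007 flags P=1 W=1 U=1 S=0
  [2] read 0x52 idx=7: raw=0x53007 flags P=1 W=1 U=1 S=0
  [3] read 0x53 idx=12: raw=0x54007 flags P=1 W=1 U=1 S=0
  → PA=0x5410C  (4 entries read)

Access #2 PA: 0x5410C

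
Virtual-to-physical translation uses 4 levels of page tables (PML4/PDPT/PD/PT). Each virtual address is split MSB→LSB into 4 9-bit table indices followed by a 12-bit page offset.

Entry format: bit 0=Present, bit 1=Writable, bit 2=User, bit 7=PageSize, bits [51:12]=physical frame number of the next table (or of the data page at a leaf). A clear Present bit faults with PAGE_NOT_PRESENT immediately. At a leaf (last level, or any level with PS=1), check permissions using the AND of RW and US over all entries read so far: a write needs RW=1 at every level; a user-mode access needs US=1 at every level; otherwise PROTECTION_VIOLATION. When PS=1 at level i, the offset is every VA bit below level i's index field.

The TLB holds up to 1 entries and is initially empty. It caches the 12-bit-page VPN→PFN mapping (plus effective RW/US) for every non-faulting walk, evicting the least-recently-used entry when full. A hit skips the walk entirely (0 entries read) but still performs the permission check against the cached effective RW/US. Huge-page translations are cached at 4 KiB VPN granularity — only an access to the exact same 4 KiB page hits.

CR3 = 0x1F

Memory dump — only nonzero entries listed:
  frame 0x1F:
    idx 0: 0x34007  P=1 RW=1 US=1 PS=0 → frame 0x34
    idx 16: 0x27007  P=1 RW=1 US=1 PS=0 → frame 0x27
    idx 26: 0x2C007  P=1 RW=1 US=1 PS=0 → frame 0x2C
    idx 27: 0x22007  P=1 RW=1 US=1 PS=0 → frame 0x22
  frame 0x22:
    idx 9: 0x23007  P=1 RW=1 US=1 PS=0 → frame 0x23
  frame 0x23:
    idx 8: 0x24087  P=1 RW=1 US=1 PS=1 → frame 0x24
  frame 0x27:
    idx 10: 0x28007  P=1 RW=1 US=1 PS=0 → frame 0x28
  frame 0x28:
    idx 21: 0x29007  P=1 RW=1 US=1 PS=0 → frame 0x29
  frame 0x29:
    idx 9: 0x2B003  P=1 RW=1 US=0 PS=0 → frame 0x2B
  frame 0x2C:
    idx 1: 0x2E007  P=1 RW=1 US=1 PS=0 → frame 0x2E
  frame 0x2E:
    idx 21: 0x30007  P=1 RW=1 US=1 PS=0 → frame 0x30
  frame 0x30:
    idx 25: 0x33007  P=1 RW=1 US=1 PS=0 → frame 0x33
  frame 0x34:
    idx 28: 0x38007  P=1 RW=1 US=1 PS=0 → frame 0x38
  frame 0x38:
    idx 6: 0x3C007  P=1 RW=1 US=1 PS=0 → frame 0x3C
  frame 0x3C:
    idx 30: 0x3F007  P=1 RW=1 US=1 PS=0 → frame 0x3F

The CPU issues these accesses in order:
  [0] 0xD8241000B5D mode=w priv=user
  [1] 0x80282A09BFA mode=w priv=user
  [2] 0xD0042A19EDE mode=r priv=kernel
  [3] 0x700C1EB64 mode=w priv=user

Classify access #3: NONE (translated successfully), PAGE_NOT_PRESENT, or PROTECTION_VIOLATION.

Walk each access:
#0 VA=0xD8241000B5D (w,user):
  L0: frame=0x1F idx=27 entry=0x22007 [P=1 RW=1 US=1 PS=0]
  L1: frame=0x22 idx=9 entry=0x23007 [P=1 RW=1 US=1 PS=0]
  L2: frame=0x23 idx=8 entry=0x24087 [P=1 RW=1 US=1 PS=1]
  → PA=0x24B5D (huge @L2)  (3 entries read)
#1 VA=0x80282A09BFA (w,user):
  L0: frame=0x1F idx=16 entry=0x27007 [P=1 RW=1 US=1 PS=0]
  L1: frame=0x27 idx=10 entry=0x28007 [P=1 RW=1 US=1 PS=0]
  L2: frame=0x28 idx=21 entry=0x29007 [P=1 RW=1 US=1 PS=0]
  L3: frame=0x29 idx=9 entry=0x2B003 [P=1 RW=1 US=0 PS=0]
  ⇒ fault: PROTECTION_VIOLATION  — 4 lookups
#2 VA=0xD0042A19EDE (r,kernel):
  L0: frame=0x1F idx=26 entry=0x2C007 [P=1 RW=1 US=1 PS=0]
  L1: frame=0x2C idx=1 entry=0x2E007 [P=1 RW=1 US=1 PS=0]
  L2: frame=0x2E idx=21 entry=0x30007 [P=1 RW=1 US=1 PS=0]
  L3: frame=0x30 idx=25 entry=0x33007 [P=1 RW=1 US=1 PS=0]
  → PA=0x33EDE  (4 entries read)
#3 VA=0x700C1EB64 (w,user):
  L0: frame=0x1F idx=0 entry=0x34007 [P=1 RW=1 US=1 PS=0]
  L1: frame=0x34 idx=28 entry=0x38007 [P=1 RW=1 US=1 PS=0]
  L2: frame=0x38 idx=6 entry=0x3C007 [P=1 RW=1 US=1 PS=0]
  L3: frame=0x3C idx=30 entry=0x3F007 [P=1 RW=1 US=1 PS=0]
  → PA=0x3FB64  (4 entries read)

Access #3 fault: NONE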